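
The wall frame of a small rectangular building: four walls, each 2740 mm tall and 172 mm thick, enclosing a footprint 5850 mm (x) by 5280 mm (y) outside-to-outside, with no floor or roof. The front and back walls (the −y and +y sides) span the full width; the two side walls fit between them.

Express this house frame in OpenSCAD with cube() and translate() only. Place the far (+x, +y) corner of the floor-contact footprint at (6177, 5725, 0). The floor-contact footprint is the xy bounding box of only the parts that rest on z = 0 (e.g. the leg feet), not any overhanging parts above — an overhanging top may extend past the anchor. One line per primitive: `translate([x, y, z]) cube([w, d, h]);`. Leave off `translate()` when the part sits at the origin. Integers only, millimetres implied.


translate([327, 445, 0]) cube([5850, 172, 2740]);
translate([327, 5553, 0]) cube([5850, 172, 2740]);
translate([327, 617, 0]) cube([172, 4936, 2740]);
translate([6005, 617, 0]) cube([172, 4936, 2740]);


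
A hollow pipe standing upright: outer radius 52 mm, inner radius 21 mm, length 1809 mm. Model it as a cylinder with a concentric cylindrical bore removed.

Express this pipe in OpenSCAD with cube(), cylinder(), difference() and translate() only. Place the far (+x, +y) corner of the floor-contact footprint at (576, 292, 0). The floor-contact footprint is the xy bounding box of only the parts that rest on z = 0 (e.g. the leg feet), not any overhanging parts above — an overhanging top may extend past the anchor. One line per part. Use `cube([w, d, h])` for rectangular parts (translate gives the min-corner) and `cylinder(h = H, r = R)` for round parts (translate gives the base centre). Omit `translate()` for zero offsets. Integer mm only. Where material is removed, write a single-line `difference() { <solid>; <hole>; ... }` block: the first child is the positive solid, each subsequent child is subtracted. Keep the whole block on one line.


difference() { translate([524, 240, 0]) cylinder(h = 1809, r = 52); translate([524, 240, 0]) cylinder(h = 1809, r = 21); }


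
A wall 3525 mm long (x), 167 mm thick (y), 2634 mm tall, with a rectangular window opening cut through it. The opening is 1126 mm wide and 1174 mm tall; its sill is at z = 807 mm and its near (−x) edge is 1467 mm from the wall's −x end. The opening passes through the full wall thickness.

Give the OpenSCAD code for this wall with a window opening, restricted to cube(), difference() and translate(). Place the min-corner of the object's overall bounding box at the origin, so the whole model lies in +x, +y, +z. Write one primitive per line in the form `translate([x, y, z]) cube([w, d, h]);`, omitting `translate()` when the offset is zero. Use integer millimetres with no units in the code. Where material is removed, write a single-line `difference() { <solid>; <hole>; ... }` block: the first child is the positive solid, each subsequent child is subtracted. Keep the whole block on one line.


difference() { cube([3525, 167, 2634]); translate([1467, 0, 807]) cube([1126, 167, 1174]); }


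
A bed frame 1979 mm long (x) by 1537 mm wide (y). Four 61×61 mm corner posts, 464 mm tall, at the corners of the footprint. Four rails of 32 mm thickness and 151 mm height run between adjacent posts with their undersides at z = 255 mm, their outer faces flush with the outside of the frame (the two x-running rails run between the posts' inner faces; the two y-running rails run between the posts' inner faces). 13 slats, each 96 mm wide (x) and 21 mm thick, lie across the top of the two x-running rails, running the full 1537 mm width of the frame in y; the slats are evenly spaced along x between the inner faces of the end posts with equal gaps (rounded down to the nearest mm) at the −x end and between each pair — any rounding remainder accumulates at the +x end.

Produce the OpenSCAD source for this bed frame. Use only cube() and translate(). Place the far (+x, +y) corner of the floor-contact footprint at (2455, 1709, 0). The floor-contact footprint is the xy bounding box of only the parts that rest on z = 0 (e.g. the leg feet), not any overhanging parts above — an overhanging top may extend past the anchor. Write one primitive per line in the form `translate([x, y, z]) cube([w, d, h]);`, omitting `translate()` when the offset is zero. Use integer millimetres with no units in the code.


// slat z = rail_z + rail_h = 255 + 151 = 406
// slat gap = ⌊(1857 − 13·96) / 14⌋ = 43
translate([476, 172, 0]) cube([61, 61, 464]);
translate([476, 1648, 0]) cube([61, 61, 464]);
translate([2394, 172, 0]) cube([61, 61, 464]);
translate([2394, 1648, 0]) cube([61, 61, 464]);
translate([537, 172, 255]) cube([1857, 32, 151]);
translate([537, 1677, 255]) cube([1857, 32, 151]);
translate([476, 233, 255]) cube([32, 1415, 151]);
translate([2423, 233, 255]) cube([32, 1415, 151]);
translate([580, 172, 406]) cube([96, 1537, 21]);
translate([719, 172, 406]) cube([96, 1537, 21]);
translate([858, 172, 406]) cube([96, 1537, 21]);
translate([997, 172, 406]) cube([96, 1537, 21]);
translate([1136, 172, 406]) cube([96, 1537, 21]);
translate([1275, 172, 406]) cube([96, 1537, 21]);
translate([1414, 172, 406]) cube([96, 1537, 21]);
translate([1553, 172, 406]) cube([96, 1537, 21]);
translate([1692, 172, 406]) cube([96, 1537, 21]);
translate([1831, 172, 406]) cube([96, 1537, 21]);
translate([1970, 172, 406]) cube([96, 1537, 21]);
translate([2109, 172, 406]) cube([96, 1537, 21]);
translate([2248, 172, 406]) cube([96, 1537, 21]);


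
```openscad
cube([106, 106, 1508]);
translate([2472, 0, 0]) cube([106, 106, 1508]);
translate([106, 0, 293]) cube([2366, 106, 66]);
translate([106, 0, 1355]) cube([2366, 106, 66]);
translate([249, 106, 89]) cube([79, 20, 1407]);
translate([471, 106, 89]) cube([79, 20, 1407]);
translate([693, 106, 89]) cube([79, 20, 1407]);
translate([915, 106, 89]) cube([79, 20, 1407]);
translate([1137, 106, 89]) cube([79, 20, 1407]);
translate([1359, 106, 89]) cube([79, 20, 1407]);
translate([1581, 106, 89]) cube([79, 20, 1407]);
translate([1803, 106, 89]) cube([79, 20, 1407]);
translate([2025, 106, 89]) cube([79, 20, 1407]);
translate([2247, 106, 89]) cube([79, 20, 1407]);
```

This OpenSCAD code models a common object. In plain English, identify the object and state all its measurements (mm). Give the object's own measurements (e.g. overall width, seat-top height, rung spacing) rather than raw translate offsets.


A fence section. Two 106×106 mm posts, 1508 mm tall, stand on the floor with a clear span of 2366 mm between their inner faces. Two horizontal rails of 106×66 mm section span the gap between the posts with their undersides at z = 293 mm and z = 1355 mm, flush with the posts' −y face. 10 pickets, each 79 mm wide, 20 mm thick and 1407 mm tall, are fixed to the +y face of the rails with their bottoms at z = 89 mm, spaced across the span with a 143 mm gap after the −x post and between neighbouring pickets, with 146 mm left before the +x post.


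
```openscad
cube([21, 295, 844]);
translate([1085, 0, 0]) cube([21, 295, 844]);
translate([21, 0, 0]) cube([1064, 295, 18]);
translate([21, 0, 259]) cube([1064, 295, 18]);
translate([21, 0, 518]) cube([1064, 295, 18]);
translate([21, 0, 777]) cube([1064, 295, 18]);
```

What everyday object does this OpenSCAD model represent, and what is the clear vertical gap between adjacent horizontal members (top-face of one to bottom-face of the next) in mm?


A bookshelf. The clear shelf gap is 241 mm.

Two tall side panels with 4 horizontal boards between them — a bookshelf. The first two shelf undersides are at z = 0 and z = 259; with shelf thickness 18, the clear gap is 259 − 0 − 18 = 241 mm.


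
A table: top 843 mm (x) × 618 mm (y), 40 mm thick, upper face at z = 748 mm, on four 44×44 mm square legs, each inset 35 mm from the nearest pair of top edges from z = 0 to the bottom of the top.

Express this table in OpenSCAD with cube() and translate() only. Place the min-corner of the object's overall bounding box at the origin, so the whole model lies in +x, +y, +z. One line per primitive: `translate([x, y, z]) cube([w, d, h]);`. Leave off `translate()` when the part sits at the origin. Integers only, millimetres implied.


// leg_h = 748 - 40 = 708
translate([0, 0, 708]) cube([843, 618, 40]);
translate([35, 35, 0]) cube([44, 44, 708]);
translate([764, 35, 0]) cube([44, 44, 708]);
translate([35, 539, 0]) cube([44, 44, 708]);
translate([764, 539, 0]) cube([44, 44, 708]);


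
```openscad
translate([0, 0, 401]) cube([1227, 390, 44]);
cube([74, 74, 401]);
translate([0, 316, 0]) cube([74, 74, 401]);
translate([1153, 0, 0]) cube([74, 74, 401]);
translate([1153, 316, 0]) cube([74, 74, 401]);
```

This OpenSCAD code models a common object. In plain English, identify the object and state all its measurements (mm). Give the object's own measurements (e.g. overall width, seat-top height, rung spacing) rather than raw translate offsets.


A long wooden bench with a 1227 mm (x) × 390 mm (y) seat, 44 mm thick, its top surface 445 mm above the floor. Four 74 mm square legs at the seat corners, flush with the edges, run from z = 0 to the seat underside.


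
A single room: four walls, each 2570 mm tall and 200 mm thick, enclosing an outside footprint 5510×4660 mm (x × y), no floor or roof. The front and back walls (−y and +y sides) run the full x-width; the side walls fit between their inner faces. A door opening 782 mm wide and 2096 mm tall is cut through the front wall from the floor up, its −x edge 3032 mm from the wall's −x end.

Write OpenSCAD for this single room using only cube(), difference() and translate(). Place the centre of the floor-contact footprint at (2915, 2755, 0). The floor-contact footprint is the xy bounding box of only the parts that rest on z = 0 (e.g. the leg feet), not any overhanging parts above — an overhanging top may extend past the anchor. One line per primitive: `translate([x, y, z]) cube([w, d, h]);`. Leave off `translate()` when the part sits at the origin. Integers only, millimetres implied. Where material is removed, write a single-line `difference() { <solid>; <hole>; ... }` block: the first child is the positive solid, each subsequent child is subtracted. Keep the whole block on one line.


difference() { translate([160, 425, 0]) cube([5510, 200, 2570]); translate([3192, 425, 0]) cube([782, 200, 2096]); }
translate([160, 4885, 0]) cube([5510, 200, 2570]);
translate([160, 625, 0]) cube([200, 4260, 2570]);
translate([5470, 625, 0]) cube([200, 4260, 2570]);


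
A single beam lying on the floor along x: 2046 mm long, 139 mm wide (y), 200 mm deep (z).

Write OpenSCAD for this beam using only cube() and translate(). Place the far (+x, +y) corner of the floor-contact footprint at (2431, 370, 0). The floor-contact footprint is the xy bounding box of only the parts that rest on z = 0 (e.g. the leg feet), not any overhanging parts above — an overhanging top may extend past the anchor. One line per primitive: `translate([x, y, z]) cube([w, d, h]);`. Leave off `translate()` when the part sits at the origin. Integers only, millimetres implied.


translate([385, 231, 0]) cube([2046, 139, 200]);


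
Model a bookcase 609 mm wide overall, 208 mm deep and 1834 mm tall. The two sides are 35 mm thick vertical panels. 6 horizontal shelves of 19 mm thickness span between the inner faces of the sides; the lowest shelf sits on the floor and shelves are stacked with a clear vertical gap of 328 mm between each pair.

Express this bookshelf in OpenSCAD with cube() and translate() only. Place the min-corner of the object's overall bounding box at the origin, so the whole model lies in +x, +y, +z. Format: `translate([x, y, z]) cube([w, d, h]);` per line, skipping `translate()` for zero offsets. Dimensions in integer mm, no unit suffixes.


cube([35, 208, 1834]);
translate([574, 0, 0]) cube([35, 208, 1834]);
translate([35, 0, 0]) cube([539, 208, 19]);
translate([35, 0, 347]) cube([539, 208, 19]);
translate([35, 0, 694]) cube([539, 208, 19]);
translate([35, 0, 1041]) cube([539, 208, 19]);
translate([35, 0, 1388]) cube([539, 208, 19]);
translate([35, 0, 1735]) cube([539, 208, 19]);


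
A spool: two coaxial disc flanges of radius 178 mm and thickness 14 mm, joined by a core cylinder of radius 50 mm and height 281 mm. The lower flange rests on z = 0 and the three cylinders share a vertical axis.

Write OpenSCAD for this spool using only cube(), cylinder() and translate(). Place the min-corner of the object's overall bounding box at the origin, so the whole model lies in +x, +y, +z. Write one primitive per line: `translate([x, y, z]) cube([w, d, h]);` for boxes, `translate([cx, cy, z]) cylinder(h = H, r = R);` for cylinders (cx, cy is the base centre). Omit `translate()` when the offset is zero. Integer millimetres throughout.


translate([178, 178, 0]) cylinder(h = 14, r = 178);
translate([178, 178, 14]) cylinder(h = 281, r = 50);
translate([178, 178, 295]) cylinder(h = 14, r = 178);


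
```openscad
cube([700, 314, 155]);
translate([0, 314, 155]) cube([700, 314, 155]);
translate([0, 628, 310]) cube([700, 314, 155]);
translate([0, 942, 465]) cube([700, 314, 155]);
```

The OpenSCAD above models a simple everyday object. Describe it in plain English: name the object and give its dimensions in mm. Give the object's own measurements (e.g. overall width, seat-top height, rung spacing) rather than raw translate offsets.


A straight staircase of 4 solid steps. Each step is 700 mm wide (x), 314 mm deep (y, the going) and 155 mm tall (the rise). The first step rests on the floor; each subsequent step sits one going further in +y and one rise higher in +z, directly behind and above the previous step with no overlap.


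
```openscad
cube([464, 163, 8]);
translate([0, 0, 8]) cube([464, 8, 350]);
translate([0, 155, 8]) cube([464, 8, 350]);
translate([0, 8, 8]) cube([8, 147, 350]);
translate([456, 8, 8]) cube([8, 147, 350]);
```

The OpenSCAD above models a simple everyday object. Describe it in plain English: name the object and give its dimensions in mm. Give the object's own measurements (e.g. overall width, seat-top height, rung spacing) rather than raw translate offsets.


An open-topped rectangular box: outside dimensions 464×163×358 mm, with a uniform wall and base thickness of 8 mm. The base is a full 464×163 slab on the floor; four walls sit on top of the base. The front and back walls (the −y and +y sides) span the full width; the two side walls fit between them.


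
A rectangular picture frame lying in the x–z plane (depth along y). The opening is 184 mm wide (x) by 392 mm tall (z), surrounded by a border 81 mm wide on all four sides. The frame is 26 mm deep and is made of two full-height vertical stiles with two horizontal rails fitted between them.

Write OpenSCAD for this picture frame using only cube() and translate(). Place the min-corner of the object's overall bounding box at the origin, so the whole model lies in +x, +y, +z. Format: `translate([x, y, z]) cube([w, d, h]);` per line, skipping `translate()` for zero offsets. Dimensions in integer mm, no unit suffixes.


cube([81, 26, 554]);
translate([265, 0, 0]) cube([81, 26, 554]);
translate([81, 0, 0]) cube([184, 26, 81]);
translate([81, 0, 473]) cube([184, 26, 81]);


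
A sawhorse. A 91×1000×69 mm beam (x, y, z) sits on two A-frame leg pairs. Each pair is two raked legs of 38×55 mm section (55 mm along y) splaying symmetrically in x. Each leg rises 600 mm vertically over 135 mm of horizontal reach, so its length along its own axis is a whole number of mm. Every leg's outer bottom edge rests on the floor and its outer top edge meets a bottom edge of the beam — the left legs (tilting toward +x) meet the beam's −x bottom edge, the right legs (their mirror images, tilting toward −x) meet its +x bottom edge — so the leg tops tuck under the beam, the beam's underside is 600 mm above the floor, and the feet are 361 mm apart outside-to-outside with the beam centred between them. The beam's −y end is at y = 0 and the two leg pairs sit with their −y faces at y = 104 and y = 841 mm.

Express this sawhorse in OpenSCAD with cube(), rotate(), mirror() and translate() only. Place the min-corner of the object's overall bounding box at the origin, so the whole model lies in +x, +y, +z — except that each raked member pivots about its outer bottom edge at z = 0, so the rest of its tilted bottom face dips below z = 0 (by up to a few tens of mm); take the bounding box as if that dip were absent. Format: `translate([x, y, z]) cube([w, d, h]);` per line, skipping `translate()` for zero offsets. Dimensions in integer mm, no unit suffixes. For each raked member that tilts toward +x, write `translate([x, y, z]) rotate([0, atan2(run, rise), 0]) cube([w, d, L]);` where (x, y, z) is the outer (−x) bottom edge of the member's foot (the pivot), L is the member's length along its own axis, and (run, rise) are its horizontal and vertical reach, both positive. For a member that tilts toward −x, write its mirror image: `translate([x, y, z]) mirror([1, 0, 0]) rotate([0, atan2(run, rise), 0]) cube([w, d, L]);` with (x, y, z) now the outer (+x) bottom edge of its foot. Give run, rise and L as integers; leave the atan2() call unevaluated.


// leg length = √(135² + 600²) = 615
// right-leg outer foot x = 2·135 + 91 = 361
// beam min-corner = (135, 0, 600)
translate([135, 0, 600]) cube([91, 1000, 69]);
translate([0, 104, 0]) rotate([0, atan2(135, 600), 0]) cube([38, 55, 615]);
translate([361, 104, 0]) mirror([1, 0, 0]) rotate([0, atan2(135, 600), 0]) cube([38, 55, 615]);
translate([0, 841, 0]) rotate([0, atan2(135, 600), 0]) cube([38, 55, 615]);
translate([361, 841, 0]) mirror([1, 0, 0]) rotate([0, atan2(135, 600), 0]) cube([38, 55, 615]);


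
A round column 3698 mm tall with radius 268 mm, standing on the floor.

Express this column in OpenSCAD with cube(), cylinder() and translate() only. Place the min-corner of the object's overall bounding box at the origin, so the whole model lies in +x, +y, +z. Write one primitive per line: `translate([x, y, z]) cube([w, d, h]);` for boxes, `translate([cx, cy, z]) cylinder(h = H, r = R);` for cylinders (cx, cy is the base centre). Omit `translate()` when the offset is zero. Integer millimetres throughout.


translate([268, 268, 0]) cylinder(h = 3698, r = 268);


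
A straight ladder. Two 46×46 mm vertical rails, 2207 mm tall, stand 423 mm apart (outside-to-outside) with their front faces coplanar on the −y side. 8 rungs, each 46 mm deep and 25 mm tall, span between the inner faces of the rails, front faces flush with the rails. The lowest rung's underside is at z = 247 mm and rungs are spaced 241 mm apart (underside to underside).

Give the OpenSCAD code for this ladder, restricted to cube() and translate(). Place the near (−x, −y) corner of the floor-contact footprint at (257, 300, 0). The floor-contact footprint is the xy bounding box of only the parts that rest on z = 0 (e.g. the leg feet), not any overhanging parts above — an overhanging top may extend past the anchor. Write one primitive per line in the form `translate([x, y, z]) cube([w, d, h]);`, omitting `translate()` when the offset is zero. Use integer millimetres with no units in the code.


// rung span = 423 - 2*46 = 331
// rung[k] z = 247 + k*241
translate([257, 300, 0]) cube([46, 46, 2207]);
translate([634, 300, 0]) cube([46, 46, 2207]);
translate([303, 300, 247]) cube([331, 46, 25]);
translate([303, 300, 488]) cube([331, 46, 25]);
translate([303, 300, 729]) cube([331, 46, 25]);
translate([303, 300, 970]) cube([331, 46, 25]);
translate([303, 300, 1211]) cube([331, 46, 25]);
translate([303, 300, 1452]) cube([331, 46, 25]);
translate([303, 300, 1693]) cube([331, 46, 25]);
translate([303, 300, 1934]) cube([331, 46, 25]);


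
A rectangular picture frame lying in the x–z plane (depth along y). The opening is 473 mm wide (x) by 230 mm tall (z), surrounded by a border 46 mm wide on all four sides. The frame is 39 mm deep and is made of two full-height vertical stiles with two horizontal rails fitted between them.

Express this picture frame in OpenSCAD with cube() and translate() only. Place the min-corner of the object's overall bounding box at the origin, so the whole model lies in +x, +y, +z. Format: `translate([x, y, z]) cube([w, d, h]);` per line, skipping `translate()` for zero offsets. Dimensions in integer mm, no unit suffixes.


cube([46, 39, 322]);
translate([519, 0, 0]) cube([46, 39, 322]);
translate([46, 0, 0]) cube([473, 39, 46]);
translate([46, 0, 276]) cube([473, 39, 46]);


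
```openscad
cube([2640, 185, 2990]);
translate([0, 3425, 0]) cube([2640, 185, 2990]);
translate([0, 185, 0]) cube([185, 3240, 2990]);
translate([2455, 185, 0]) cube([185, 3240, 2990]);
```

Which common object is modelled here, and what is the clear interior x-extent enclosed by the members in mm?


A house (or room) frame. The interior width is 2270 mm.

Four 2990 mm walls enclosing a rectangle with no floor or roof — a room or house frame. Outside width is 2640 mm and wall thickness is 185 mm, so the interior width is 2640 − 2 × 185 = 2270 mm.


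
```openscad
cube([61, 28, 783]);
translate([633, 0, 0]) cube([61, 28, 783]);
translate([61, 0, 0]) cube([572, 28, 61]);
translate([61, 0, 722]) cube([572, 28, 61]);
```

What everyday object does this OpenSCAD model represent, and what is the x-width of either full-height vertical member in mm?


A picture frame. The border width is 61 mm.

Four thin pieces enclosing a rectangular opening — a picture frame. The two full-height stiles are 783 mm tall; the top rail sits at z = 722 and is 61 mm tall, so the border above the opening is 783 − 722 = 61 mm, matching the stile x-width.


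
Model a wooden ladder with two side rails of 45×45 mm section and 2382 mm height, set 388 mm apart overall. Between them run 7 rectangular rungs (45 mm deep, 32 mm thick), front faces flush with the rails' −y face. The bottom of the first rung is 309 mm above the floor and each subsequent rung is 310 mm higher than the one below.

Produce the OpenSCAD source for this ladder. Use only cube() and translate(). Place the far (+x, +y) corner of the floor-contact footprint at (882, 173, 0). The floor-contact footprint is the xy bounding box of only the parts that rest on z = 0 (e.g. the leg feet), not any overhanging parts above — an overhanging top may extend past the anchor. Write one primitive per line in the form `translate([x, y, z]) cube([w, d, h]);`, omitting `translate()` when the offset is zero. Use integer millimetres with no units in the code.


translate([494, 128, 0]) cube([45, 45, 2382]);
translate([837, 128, 0]) cube([45, 45, 2382]);
translate([539, 128, 309]) cube([298, 45, 32]);
translate([539, 128, 619]) cube([298, 45, 32]);
translate([539, 128, 929]) cube([298, 45, 32]);
translate([539, 128, 1239]) cube([298, 45, 32]);
translate([539, 128, 1549]) cube([298, 45, 32]);
translate([539, 128, 1859]) cube([298, 45, 32]);
translate([539, 128, 2169]) cube([298, 45, 32]);


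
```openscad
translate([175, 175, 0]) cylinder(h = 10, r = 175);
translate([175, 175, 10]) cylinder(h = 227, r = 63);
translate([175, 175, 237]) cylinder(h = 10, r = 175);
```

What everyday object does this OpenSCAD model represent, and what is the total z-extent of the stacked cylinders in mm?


A spool. The overall height is 247 mm.

Three coaxial cylinders, large–small–large — a spool. Two 10 mm flanges and a 227 mm core give 10 + 227 + 10 = 247 mm.


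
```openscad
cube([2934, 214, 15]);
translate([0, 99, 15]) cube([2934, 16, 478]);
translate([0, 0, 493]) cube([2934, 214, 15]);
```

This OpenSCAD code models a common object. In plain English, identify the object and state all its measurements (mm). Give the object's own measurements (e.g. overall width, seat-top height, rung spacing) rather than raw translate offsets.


An I-beam lying along x, 2934 mm long. Overall section height 508 mm. Two flanges 214 mm wide (y) and 15 mm thick, one on the floor and one at the top; a web 16 mm thick runs between them, centred on the flange width.


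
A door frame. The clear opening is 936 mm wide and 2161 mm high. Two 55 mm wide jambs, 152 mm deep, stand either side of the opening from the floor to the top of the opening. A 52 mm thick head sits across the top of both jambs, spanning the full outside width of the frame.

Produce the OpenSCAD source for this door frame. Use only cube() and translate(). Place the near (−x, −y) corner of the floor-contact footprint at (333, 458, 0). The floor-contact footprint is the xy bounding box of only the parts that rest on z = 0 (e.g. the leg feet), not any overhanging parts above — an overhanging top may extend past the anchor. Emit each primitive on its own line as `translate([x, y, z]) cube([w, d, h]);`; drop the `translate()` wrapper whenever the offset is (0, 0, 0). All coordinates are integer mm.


translate([333, 458, 0]) cube([55, 152, 2161]);
translate([1324, 458, 0]) cube([55, 152, 2161]);
translate([333, 458, 2161]) cube([1046, 152, 52]);


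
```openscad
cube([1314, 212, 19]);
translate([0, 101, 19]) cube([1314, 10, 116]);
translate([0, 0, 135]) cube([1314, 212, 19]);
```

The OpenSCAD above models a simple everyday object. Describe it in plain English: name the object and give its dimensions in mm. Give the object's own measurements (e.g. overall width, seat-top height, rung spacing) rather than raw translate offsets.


An I-beam lying along x, 1314 mm long. Overall section height 154 mm. Two flanges 212 mm wide (y) and 19 mm thick, one on the floor and one at the top; a web 10 mm thick runs between them, centred on the flange width.


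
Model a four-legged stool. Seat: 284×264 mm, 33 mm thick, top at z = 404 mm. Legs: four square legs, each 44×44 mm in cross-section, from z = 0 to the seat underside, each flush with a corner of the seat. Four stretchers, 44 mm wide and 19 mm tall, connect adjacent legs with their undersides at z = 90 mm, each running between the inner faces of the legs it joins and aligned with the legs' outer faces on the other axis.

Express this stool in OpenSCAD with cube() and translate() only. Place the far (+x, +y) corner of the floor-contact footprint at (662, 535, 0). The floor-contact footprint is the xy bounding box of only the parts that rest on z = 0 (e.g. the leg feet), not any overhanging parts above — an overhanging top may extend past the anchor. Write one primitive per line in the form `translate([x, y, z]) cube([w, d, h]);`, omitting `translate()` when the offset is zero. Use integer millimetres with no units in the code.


translate([378, 271, 371]) cube([284, 264, 33]);
translate([378, 271, 0]) cube([44, 44, 371]);
translate([618, 271, 0]) cube([44, 44, 371]);
translate([378, 491, 0]) cube([44, 44, 371]);
translate([618, 491, 0]) cube([44, 44, 371]);
translate([422, 271, 90]) cube([196, 44, 19]);
translate([422, 491, 90]) cube([196, 44, 19]);
translate([378, 315, 90]) cube([44, 176, 19]);
translate([618, 315, 90]) cube([44, 176, 19]);


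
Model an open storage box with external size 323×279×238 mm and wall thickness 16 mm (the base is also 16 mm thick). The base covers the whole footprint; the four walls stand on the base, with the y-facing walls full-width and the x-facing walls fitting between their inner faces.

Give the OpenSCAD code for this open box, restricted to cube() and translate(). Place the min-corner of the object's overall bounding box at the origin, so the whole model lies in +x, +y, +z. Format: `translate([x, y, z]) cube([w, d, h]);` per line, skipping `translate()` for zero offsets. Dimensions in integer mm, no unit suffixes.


cube([323, 279, 16]);
translate([0, 0, 16]) cube([323, 16, 222]);
translate([0, 263, 16]) cube([323, 16, 222]);
translate([0, 16, 16]) cube([16, 247, 222]);
translate([307, 16, 16]) cube([16, 247, 222]);


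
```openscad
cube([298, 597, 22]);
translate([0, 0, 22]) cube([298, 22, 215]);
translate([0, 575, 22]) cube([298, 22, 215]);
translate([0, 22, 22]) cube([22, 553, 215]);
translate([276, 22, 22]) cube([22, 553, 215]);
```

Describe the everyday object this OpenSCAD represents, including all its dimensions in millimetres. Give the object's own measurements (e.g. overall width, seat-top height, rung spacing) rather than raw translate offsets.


An open-topped rectangular box: outside dimensions 298×597×237 mm, with a uniform wall and base thickness of 22 mm. The base is a full 298×597 slab on the floor; four walls sit on top of the base. The front and back walls (the −y and +y sides) span the full width; the two side walls fit between them.


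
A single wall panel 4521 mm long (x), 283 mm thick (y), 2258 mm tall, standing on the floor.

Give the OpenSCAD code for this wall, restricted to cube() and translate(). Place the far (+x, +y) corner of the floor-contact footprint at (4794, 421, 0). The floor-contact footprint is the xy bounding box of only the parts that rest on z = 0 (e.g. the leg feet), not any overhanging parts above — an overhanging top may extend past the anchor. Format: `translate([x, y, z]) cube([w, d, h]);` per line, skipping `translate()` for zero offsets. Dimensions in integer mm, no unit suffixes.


translate([273, 138, 0]) cube([4521, 283, 2258]);


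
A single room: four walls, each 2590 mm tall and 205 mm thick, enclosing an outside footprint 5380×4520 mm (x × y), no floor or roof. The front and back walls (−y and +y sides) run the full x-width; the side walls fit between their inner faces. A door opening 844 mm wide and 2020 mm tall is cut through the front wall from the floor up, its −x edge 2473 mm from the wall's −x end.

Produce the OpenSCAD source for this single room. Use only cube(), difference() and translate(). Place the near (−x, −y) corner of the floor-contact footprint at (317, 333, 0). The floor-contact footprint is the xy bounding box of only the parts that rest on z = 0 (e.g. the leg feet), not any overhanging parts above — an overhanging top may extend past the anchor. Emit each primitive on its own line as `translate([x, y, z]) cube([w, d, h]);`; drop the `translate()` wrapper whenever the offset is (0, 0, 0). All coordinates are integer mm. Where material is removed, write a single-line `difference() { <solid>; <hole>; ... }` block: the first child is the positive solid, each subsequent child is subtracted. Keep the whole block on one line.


difference() { translate([317, 333, 0]) cube([5380, 205, 2590]); translate([2790, 333, 0]) cube([844, 205, 2020]); }
translate([317, 4648, 0]) cube([5380, 205, 2590]);
translate([317, 538, 0]) cube([205, 4110, 2590]);
translate([5492, 538, 0]) cube([205, 4110, 2590]);


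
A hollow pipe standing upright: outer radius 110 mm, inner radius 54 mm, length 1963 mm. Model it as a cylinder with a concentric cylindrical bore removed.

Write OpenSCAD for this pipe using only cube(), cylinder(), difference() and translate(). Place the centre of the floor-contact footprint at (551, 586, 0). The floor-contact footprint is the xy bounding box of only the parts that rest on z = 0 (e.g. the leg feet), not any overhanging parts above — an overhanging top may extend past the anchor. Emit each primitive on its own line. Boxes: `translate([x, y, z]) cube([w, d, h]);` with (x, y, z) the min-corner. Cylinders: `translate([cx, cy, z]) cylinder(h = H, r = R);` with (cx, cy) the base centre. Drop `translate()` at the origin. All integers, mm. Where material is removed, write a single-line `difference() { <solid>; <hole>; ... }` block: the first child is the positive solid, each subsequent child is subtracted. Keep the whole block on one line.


difference() { translate([551, 586, 0]) cylinder(h = 1963, r = 110); translate([551, 586, 0]) cylinder(h = 1963, r = 54); }


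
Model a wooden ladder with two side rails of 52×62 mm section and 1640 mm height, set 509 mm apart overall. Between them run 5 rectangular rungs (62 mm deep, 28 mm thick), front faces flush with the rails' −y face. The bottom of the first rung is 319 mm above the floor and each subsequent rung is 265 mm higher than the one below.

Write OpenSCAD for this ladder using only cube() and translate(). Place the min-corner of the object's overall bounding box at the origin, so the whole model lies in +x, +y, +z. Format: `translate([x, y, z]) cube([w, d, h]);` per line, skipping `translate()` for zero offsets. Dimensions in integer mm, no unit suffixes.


cube([52, 62, 1640]);
translate([457, 0, 0]) cube([52, 62, 1640]);
translate([52, 0, 319]) cube([405, 62, 28]);
translate([52, 0, 584]) cube([405, 62, 28]);
translate([52, 0, 849]) cube([405, 62, 28]);
translate([52, 0, 1114]) cube([405, 62, 28]);
translate([52, 0, 1379]) cube([405, 62, 28]);


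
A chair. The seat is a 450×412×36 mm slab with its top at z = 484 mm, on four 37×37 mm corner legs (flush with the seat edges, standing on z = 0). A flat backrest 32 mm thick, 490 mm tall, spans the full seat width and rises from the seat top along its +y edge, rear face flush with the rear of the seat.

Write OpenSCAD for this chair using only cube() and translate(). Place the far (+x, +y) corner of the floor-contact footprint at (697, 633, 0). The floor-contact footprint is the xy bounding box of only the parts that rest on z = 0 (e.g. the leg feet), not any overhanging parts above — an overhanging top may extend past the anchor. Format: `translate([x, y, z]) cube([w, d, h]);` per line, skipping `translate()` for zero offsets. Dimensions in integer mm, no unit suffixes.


translate([247, 221, 448]) cube([450, 412, 36]);
translate([247, 221, 0]) cube([37, 37, 448]);
translate([660, 221, 0]) cube([37, 37, 448]);
translate([247, 596, 0]) cube([37, 37, 448]);
translate([660, 596, 0]) cube([37, 37, 448]);
translate([247, 601, 484]) cube([450, 32, 490]);


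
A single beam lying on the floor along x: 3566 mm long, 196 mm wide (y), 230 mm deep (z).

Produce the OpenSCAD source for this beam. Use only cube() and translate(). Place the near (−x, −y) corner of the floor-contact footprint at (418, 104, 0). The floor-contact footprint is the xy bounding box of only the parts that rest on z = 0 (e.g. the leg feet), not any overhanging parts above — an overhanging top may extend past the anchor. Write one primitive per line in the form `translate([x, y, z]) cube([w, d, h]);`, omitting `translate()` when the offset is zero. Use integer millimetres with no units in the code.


translate([418, 104, 0]) cube([3566, 196, 230]);


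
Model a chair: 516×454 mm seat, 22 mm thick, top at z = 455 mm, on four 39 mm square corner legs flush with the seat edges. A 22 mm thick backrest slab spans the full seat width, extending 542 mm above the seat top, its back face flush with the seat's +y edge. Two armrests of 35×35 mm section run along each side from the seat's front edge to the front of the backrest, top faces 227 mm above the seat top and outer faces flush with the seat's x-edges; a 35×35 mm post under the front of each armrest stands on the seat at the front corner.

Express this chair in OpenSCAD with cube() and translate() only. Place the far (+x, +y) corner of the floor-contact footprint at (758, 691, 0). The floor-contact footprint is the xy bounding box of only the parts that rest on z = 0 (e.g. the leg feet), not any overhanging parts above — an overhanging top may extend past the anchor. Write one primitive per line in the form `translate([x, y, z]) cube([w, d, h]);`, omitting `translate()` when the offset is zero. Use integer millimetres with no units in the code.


translate([242, 237, 433]) cube([516, 454, 22]);
translate([242, 237, 0]) cube([39, 39, 433]);
translate([719, 237, 0]) cube([39, 39, 433]);
translate([242, 652, 0]) cube([39, 39, 433]);
translate([719, 652, 0]) cube([39, 39, 433]);
translate([242, 669, 455]) cube([516, 22, 542]);
translate([242, 237, 647]) cube([35, 432, 35]);
translate([723, 237, 647]) cube([35, 432, 35]);
translate([242, 237, 455]) cube([35, 35, 192]);
translate([723, 237, 455]) cube([35, 35, 192]);


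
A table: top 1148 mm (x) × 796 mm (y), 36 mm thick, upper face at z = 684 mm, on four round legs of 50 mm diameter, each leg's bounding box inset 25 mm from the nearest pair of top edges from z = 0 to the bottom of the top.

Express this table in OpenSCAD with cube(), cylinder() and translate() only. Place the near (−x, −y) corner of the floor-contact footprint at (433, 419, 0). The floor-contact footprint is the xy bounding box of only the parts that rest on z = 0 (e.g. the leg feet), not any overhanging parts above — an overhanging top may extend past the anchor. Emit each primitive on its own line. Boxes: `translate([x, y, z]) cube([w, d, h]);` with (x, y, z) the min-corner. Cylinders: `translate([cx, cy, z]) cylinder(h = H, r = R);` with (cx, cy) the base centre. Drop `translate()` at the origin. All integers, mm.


translate([408, 394, 648]) cube([1148, 796, 36]);
translate([458, 444, 0]) cylinder(h = 648, r = 25);
translate([1506, 444, 0]) cylinder(h = 648, r = 25);
translate([458, 1140, 0]) cylinder(h = 648, r = 25);
translate([1506, 1140, 0]) cylinder(h = 648, r = 25);


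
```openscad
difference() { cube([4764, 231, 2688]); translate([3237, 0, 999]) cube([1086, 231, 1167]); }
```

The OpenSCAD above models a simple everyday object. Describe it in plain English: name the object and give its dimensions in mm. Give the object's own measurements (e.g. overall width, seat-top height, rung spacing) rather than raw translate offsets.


A wall 4764 mm long (x), 231 mm thick (y), 2688 mm tall, with a rectangular window opening cut through it. The opening is 1086 mm wide and 1167 mm tall; its sill is at z = 999 mm and its near (−x) edge is 3237 mm from the wall's −x end. The opening passes through the full wall thickness.


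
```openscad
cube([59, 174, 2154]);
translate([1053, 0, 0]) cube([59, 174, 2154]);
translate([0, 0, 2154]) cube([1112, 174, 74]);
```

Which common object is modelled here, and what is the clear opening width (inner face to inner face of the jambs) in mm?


A door frame. The clear opening width is 994 mm.

Two 2154 mm tall posts with a header on top — a door frame. The left jamb is 59 mm wide at x = 0; the right jamb starts at x = 1053. The clear opening is 1053 − 59 = 994 mm.


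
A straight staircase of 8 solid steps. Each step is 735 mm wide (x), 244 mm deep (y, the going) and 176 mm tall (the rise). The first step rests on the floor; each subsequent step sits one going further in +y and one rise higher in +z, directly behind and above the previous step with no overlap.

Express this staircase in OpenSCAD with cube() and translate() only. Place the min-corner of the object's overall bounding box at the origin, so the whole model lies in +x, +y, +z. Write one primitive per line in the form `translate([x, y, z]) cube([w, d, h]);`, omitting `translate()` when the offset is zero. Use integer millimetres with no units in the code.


cube([735, 244, 176]);
translate([0, 244, 176]) cube([735, 244, 176]);
translate([0, 488, 352]) cube([735, 244, 176]);
translate([0, 732, 528]) cube([735, 244, 176]);
translate([0, 976, 704]) cube([735, 244, 176]);
translate([0, 1220, 880]) cube([735, 244, 176]);
translate([0, 1464, 1056]) cube([735, 244, 176]);
translate([0, 1708, 1232]) cube([735, 244, 176]);


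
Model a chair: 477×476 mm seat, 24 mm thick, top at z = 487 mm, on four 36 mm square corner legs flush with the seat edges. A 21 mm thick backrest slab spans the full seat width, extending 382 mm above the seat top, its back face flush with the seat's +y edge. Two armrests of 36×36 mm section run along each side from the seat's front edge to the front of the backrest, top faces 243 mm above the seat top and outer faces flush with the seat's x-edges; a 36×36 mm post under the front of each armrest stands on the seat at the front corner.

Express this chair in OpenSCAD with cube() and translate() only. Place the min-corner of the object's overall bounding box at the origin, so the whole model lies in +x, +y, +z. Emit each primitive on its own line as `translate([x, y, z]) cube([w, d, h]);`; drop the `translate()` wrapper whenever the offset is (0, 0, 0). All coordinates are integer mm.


// leg_h = 487 - 24 = 463
// arm post h = 243 - 36 = 207
translate([0, 0, 463]) cube([477, 476, 24]);
cube([36, 36, 463]);
translate([441, 0, 0]) cube([36, 36, 463]);
translate([0, 440, 0]) cube([36, 36, 463]);
translate([441, 440, 0]) cube([36, 36, 463]);
translate([0, 455, 487]) cube([477, 21, 382]);
translate([0, 0, 694]) cube([36, 455, 36]);
translate([441, 0, 694]) cube([36, 455, 36]);
translate([0, 0, 487]) cube([36, 36, 207]);
translate([441, 0, 487]) cube([36, 36, 207]);
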